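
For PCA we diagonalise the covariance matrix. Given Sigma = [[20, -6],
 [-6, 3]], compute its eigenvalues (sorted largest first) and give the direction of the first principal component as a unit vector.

Step 1 — characteristic polynomial of 2×2 Sigma:
  det(Sigma - λI) = λ² - trace · λ + det = 0.
  trace = 20 + 3 = 23, det = 20·3 - (-6)² = 24.
Step 2 — discriminant:
  Δ = trace² - 4·det = 529 - 96 = 433.
Step 3 — eigenvalues:
  λ = (trace ± √Δ)/2 = (23 ± 20.8087)/2,
  λ_1 = 21.9043,  λ_2 = 1.0957.

Step 4 — unit eigenvector for λ_1: solve (Sigma - λ_1 I)v = 0. First row:
  (20 - 21.9043)·v_x + (-6)·v_y = 0, i.e. (-1.9043)·v_x + (-6)·v_y = 0,
  so v ∝ (b, λ_1 - a) = (-6, 1.9043); multiply by -1 so the first entry is positive: u = (6, -1.9043).
  ||u|| = √((6)² + (-1.9043)²) = √(39.6265) ≈ 6.295,
  v_1 = u/||u|| ≈ (0.9531, -0.3025) (||v_1|| = 1).

λ_1 = 21.9043,  λ_2 = 1.0957;  v_1 ≈ (0.9531, -0.3025)


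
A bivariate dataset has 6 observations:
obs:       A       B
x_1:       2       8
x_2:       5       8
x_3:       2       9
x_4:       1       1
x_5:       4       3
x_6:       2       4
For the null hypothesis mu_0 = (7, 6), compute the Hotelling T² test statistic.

Step 1 — sample mean vector:
  mean(A) = (2 + 5 + 2 + 1 + 4 + 2) / 6 = 16/6 = 2.6667
  mean(B) = (8 + 8 + 9 + 1 + 3 + 4) / 6 = 33/6 = 5.5
  x̄ = (2.6667, 5.5),  deviation x̄ - mu_0 = (2.6667, 5.5) - (7, 6) = (-4.3333, -0.5).

Step 2 — sample covariance matrix, S[i,j] = (1/(n-1)) · Σ_k (x_{k,i} - mean_i) · (x_{k,j} - mean_j), divisor n-1 = 5:
  S[A,A] = ((-0.6667)·(-0.6667) + (2.3333)·(2.3333) + (-0.6667)·(-0.6667) + (-1.6667)·(-1.6667) + (1.3333)·(1.3333) + (-0.6667)·(-0.6667)) / 5 = 11.3333/5 = 2.2667
  S[A,B] = ((-0.6667)·(2.5) + (2.3333)·(2.5) + (-0.6667)·(3.5) + (-1.6667)·(-4.5) + (1.3333)·(-2.5) + (-0.6667)·(-1.5)) / 5 = 7/5 = 1.4
  S[B,B] = ((2.5)·(2.5) + (2.5)·(2.5) + (3.5)·(3.5) + (-4.5)·(-4.5) + (-2.5)·(-2.5) + (-1.5)·(-1.5)) / 5 = 53.5/5 = 10.7
  S = [[2.2667, 1.4],
 [1.4, 10.7]].

Step 3 — invert S. det(S) = 2.2667·10.7 - (1.4)² = 22.2933.
  S^{-1} = (1/det) · [[d, -b], [-b, a]] = [[0.48, -0.0628],
 [-0.0628, 0.1017]].

Step 4 — quadratic form (x̄ - mu_0)^T · S^{-1} · (x̄ - mu_0):
  S^{-1} · (x̄ - mu_0) = (-2.0484, 0.2213),
  (x̄ - mu_0)^T · [...] = (-4.3333)·(-2.0484) + (-0.5)·(0.2213) = 8.7659.

Step 5 — scale by n: T² = 6 · 8.7659 = 52.5957.

T² ≈ 52.5957


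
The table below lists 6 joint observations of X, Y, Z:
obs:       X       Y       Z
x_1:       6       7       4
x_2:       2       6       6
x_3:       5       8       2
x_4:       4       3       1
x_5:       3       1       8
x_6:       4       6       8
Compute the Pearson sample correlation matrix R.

Step 1 — column means:
  mean(X) = (6 + 2 + 5 + 4 + 3 + 4) / 6 = 24/6 = 4
  mean(Y) = (7 + 6 + 8 + 3 + 1 + 6) / 6 = 31/6 = 5.1667
  mean(Z) = (4 + 6 + 2 + 1 + 8 + 8) / 6 = 29/6 = 4.8333

Step 2 — sample variances and covariances s[i,j] = (1/(n-1)) · Σ_k (x_{k,i} - mean_i) · (x_{k,j} - mean_j), with n-1 = 5:
  s[X,X] = ((2)·(2) + (-2)·(-2) + (1)·(1) + (0)·(0) + (-1)·(-1) + (0)·(0)) / 5 = 10/5 = 2
  s[X,Y] = ((2)·(1.8333) + (-2)·(0.8333) + (1)·(2.8333) + (0)·(-2.1667) + (-1)·(-4.1667) + (0)·(0.8333)) / 5 = 9/5 = 1.8
  s[X,Z] = ((2)·(-0.8333) + (-2)·(1.1667) + (1)·(-2.8333) + (0)·(-3.8333) + (-1)·(3.1667) + (0)·(3.1667)) / 5 = -10/5 = -2
  s[Y,Y] = ((1.8333)·(1.8333) + (0.8333)·(0.8333) + (2.8333)·(2.8333) + (-2.1667)·(-2.1667) + (-4.1667)·(-4.1667) + (0.8333)·(0.8333)) / 5 = 34.8333/5 = 6.9667
  s[Y,Z] = ((1.8333)·(-0.8333) + (0.8333)·(1.1667) + (2.8333)·(-2.8333) + (-2.1667)·(-3.8333) + (-4.1667)·(3.1667) + (0.8333)·(3.1667)) / 5 = -10.8333/5 = -2.1667
  s[Z,Z] = ((-0.8333)·(-0.8333) + (1.1667)·(1.1667) + (-2.8333)·(-2.8333) + (-3.8333)·(-3.8333) + (3.1667)·(3.1667) + (3.1667)·(3.1667)) / 5 = 44.8333/5 = 8.9667
  Sample standard deviations s_i = √(s[i,i]):
  s(X) = √(2) = 1.4142
  s(Y) = √(6.9667) = 2.6394
  s(Z) = √(8.9667) = 2.9944

Step 3 — r_{ij} = s_{ij} / (s_i · s_j):
  r[X,X] = 1 (diagonal).
  r[X,Y] = 1.8 / (1.4142 · 2.6394) = 1.8 / 3.7327 = 0.4822
  r[X,Z] = -2 / (1.4142 · 2.9944) = -2 / 4.2348 = -0.4723
  r[Y,Y] = 1 (diagonal).
  r[Y,Z] = -2.1667 / (2.6394 · 2.9944) = -2.1667 / 7.9037 = -0.2741
  r[Z,Z] = 1 (diagonal).

R is symmetric with unit diagonal. Assembling:

R = [[1, 0.4822, -0.4723],
 [0.4822, 1, -0.2741],
 [-0.4723, -0.2741, 1]]


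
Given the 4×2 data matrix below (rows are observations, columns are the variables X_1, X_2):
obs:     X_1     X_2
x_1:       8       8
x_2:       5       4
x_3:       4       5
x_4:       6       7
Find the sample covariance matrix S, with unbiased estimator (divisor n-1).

Step 1 — column means:
  mean(X_1) = (8 + 5 + 4 + 6) / 4 = 23/4 = 5.75
  mean(X_2) = (8 + 4 + 5 + 7) / 4 = 24/4 = 6

Step 2 — sample covariance S[i,j] = (1/(n-1)) · Σ_k (x_{k,i} - mean_i) · (x_{k,j} - mean_j), with n-1 = 3.
  S[X_1,X_1] = ((2.25)·(2.25) + (-0.75)·(-0.75) + (-1.75)·(-1.75) + (0.25)·(0.25)) / 3 = 8.75/3 = 2.9167
  S[X_1,X_2] = ((2.25)·(2) + (-0.75)·(-2) + (-1.75)·(-1) + (0.25)·(1)) / 3 = 8/3 = 2.6667
  S[X_2,X_2] = ((2)·(2) + (-2)·(-2) + (-1)·(-1) + (1)·(1)) / 3 = 10/3 = 3.3333

S is symmetric (S[j,i] = S[i,j]). Assembling:

S = [[2.9167, 2.6667],
 [2.6667, 3.3333]]


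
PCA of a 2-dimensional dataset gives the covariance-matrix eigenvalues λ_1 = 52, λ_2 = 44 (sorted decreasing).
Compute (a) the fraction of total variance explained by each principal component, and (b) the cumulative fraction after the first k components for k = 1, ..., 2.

Step 1 — total variance = trace(Sigma) = Σ λ_i = 52 + 44 = 96.

Step 2 — fraction explained by component i = λ_i / Σ λ:
  PC1: 52/96 = 0.5417
  PC2: 44/96 = 0.4583

Step 3 — cumulative fraction after k components = (λ_1 + ... + λ_k) / Σ λ:
  k = 1: 52/96 = 0.5417
  k = 2: (52 + 44)/96 = 96/96 = 1

Summary (fraction, with percent):

explained: PC1 0.5417 (54.17%), PC2 0.4583 (45.83%);  cumulative: 0.5417, 1


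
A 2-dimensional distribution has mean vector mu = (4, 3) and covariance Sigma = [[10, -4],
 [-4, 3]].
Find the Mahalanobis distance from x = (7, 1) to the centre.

Step 1 — centre the observation: (x - mu) = (3, -2).

Step 2 — invert Sigma. det(Sigma) = 10·3 - (-4)² = 14.
  Sigma^{-1} = (1/det) · [[d, -b], [-b, a]] = [[0.2143, 0.2857],
 [0.2857, 0.7143]].

Step 3 — form the quadratic (x - mu)^T · Sigma^{-1} · (x - mu):
  Sigma^{-1} · (x - mu) = (0.0714, -0.5714).
  (x - mu)^T · [Sigma^{-1} · (x - mu)] = (3)·(0.0714) + (-2)·(-0.5714) = 1.3571.

Step 4 — take square root: d = √(1.3571) ≈ 1.165.

d(x, mu) = √(1.3571) ≈ 1.165


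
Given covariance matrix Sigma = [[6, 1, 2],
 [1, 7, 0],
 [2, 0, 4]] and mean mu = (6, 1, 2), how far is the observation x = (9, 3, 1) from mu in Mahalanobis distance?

Step 1 — centre the observation: (x - mu) = (3, 2, -1).

Step 2 — invert Sigma (cofactor / det for 3×3, or solve directly):
  Sigma^{-1} = [[0.2059, -0.0294, -0.1029],
 [-0.0294, 0.1471, 0.0147],
 [-0.1029, 0.0147, 0.3015]].

Step 3 — form the quadratic (x - mu)^T · Sigma^{-1} · (x - mu):
  Sigma^{-1} · (x - mu) = (0.6618, 0.1912, -0.5809).
  (x - mu)^T · [Sigma^{-1} · (x - mu)] = (3)·(0.6618) + (2)·(0.1912) + (-1)·(-0.5809) = 2.9485.

Step 4 — take square root: d = √(2.9485) ≈ 1.7171.

d(x, mu) = √(2.9485) ≈ 1.7171


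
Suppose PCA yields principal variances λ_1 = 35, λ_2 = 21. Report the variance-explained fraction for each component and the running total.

Step 1 — total variance = trace(Sigma) = Σ λ_i = 35 + 21 = 56.

Step 2 — fraction explained by component i = λ_i / Σ λ:
  PC1: 35/56 = 0.625
  PC2: 21/56 = 0.375

Step 3 — cumulative fraction after k components = (λ_1 + ... + λ_k) / Σ λ:
  k = 1: 35/56 = 0.625
  k = 2: (35 + 21)/56 = 56/56 = 1

Summary (fraction, with percent):

explained: PC1 0.625 (62.5%), PC2 0.375 (37.5%);  cumulative: 0.625, 1


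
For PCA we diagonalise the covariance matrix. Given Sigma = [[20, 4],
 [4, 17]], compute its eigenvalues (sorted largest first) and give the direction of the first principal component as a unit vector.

Step 1 — characteristic polynomial of 2×2 Sigma:
  det(Sigma - λI) = λ² - trace · λ + det = 0.
  trace = 20 + 17 = 37, det = 20·17 - (4)² = 324.
Step 2 — discriminant:
  Δ = trace² - 4·det = 1369 - 1296 = 73.
Step 3 — eigenvalues:
  λ = (trace ± √Δ)/2 = (37 ± 8.544)/2,
  λ_1 = 22.772,  λ_2 = 14.228.

Step 4 — unit eigenvector for λ_1: solve (Sigma - λ_1 I)v = 0. First row:
  (20 - 22.772)·v_x + (4)·v_y = 0, i.e. (-2.772)·v_x + (4)·v_y = 0,
  so v ∝ (b, λ_1 - a) = (4, 2.772) = u.
  ||u|| = √((4)² + (2.772)²) = √(23.684) ≈ 4.8666,
  v_1 = u/||u|| ≈ (0.8219, 0.5696) (||v_1|| = 1).

λ_1 = 22.772,  λ_2 = 14.228;  v_1 ≈ (0.8219, 0.5696)


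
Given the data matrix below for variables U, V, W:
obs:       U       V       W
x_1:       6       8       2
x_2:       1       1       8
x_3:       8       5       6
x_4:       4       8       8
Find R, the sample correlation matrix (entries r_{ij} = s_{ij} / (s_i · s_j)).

Step 1 — column means:
  mean(U) = (6 + 1 + 8 + 4) / 4 = 19/4 = 4.75
  mean(V) = (8 + 1 + 5 + 8) / 4 = 22/4 = 5.5
  mean(W) = (2 + 8 + 6 + 8) / 4 = 24/4 = 6

Step 2 — sample variances and covariances s[i,j] = (1/(n-1)) · Σ_k (x_{k,i} - mean_i) · (x_{k,j} - mean_j), with n-1 = 3:
  s[U,U] = ((1.25)·(1.25) + (-3.75)·(-3.75) + (3.25)·(3.25) + (-0.75)·(-0.75)) / 3 = 26.75/3 = 8.9167
  s[U,V] = ((1.25)·(2.5) + (-3.75)·(-4.5) + (3.25)·(-0.5) + (-0.75)·(2.5)) / 3 = 16.5/3 = 5.5
  s[U,W] = ((1.25)·(-4) + (-3.75)·(2) + (3.25)·(0) + (-0.75)·(2)) / 3 = -14/3 = -4.6667
  s[V,V] = ((2.5)·(2.5) + (-4.5)·(-4.5) + (-0.5)·(-0.5) + (2.5)·(2.5)) / 3 = 33/3 = 11
  s[V,W] = ((2.5)·(-4) + (-4.5)·(2) + (-0.5)·(0) + (2.5)·(2)) / 3 = -14/3 = -4.6667
  s[W,W] = ((-4)·(-4) + (2)·(2) + (0)·(0) + (2)·(2)) / 3 = 24/3 = 8
  Sample standard deviations s_i = √(s[i,i]):
  s(U) = √(8.9167) = 2.9861
  s(V) = √(11) = 3.3166
  s(W) = √(8) = 2.8284

Step 3 — r_{ij} = s_{ij} / (s_i · s_j):
  r[U,U] = 1 (diagonal).
  r[U,V] = 5.5 / (2.9861 · 3.3166) = 5.5 / 9.9037 = 0.5553
  r[U,W] = -4.6667 / (2.9861 · 2.8284) = -4.6667 / 8.4459 = -0.5525
  r[V,V] = 1 (diagonal).
  r[V,W] = -4.6667 / (3.3166 · 2.8284) = -4.6667 / 9.3808 = -0.4975
  r[W,W] = 1 (diagonal).

R is symmetric with unit diagonal. Assembling:

R = [[1, 0.5553, -0.5525],
 [0.5553, 1, -0.4975],
 [-0.5525, -0.4975, 1]]


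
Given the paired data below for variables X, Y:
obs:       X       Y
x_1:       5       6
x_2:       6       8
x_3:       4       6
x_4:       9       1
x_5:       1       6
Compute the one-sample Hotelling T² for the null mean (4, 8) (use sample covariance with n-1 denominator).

Step 1 — sample mean vector:
  mean(X) = (5 + 6 + 4 + 9 + 1) / 5 = 25/5 = 5
  mean(Y) = (6 + 8 + 6 + 1 + 6) / 5 = 27/5 = 5.4
  x̄ = (5, 5.4),  deviation x̄ - mu_0 = (5, 5.4) - (4, 8) = (1, -2.6).

Step 2 — sample covariance matrix, S[i,j] = (1/(n-1)) · Σ_k (x_{k,i} - mean_i) · (x_{k,j} - mean_j), divisor n-1 = 4:
  S[X,X] = ((0)·(0) + (1)·(1) + (-1)·(-1) + (4)·(4) + (-4)·(-4)) / 4 = 34/4 = 8.5
  S[X,Y] = ((0)·(0.6) + (1)·(2.6) + (-1)·(0.6) + (4)·(-4.4) + (-4)·(0.6)) / 4 = -18/4 = -4.5
  S[Y,Y] = ((0.6)·(0.6) + (2.6)·(2.6) + (0.6)·(0.6) + (-4.4)·(-4.4) + (0.6)·(0.6)) / 4 = 27.2/4 = 6.8
  S = [[8.5, -4.5],
 [-4.5, 6.8]].

Step 3 — invert S. det(S) = 8.5·6.8 - (-4.5)² = 37.55.
  S^{-1} = (1/det) · [[d, -b], [-b, a]] = [[0.1811, 0.1198],
 [0.1198, 0.2264]].

Step 4 — quadratic form (x̄ - mu_0)^T · S^{-1} · (x̄ - mu_0):
  S^{-1} · (x̄ - mu_0) = (-0.1305, -0.4687),
  (x̄ - mu_0)^T · [...] = (1)·(-0.1305) + (-2.6)·(-0.4687) = 1.0881.

Step 5 — scale by n: T² = 5 · 1.0881 = 5.4407.

T² ≈ 5.4407


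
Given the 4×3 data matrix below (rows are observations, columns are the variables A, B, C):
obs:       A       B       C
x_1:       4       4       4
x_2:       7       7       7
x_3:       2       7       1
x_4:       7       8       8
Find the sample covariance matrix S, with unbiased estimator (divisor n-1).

Step 1 — column means:
  mean(A) = (4 + 7 + 2 + 7) / 4 = 20/4 = 5
  mean(B) = (4 + 7 + 7 + 8) / 4 = 26/4 = 6.5
  mean(C) = (4 + 7 + 1 + 8) / 4 = 20/4 = 5

Step 2 — sample covariance S[i,j] = (1/(n-1)) · Σ_k (x_{k,i} - mean_i) · (x_{k,j} - mean_j), with n-1 = 3.
  S[A,A] = ((-1)·(-1) + (2)·(2) + (-3)·(-3) + (2)·(2)) / 3 = 18/3 = 6
  S[A,B] = ((-1)·(-2.5) + (2)·(0.5) + (-3)·(0.5) + (2)·(1.5)) / 3 = 5/3 = 1.6667
  S[A,C] = ((-1)·(-1) + (2)·(2) + (-3)·(-4) + (2)·(3)) / 3 = 23/3 = 7.6667
  S[B,B] = ((-2.5)·(-2.5) + (0.5)·(0.5) + (0.5)·(0.5) + (1.5)·(1.5)) / 3 = 9/3 = 3
  S[B,C] = ((-2.5)·(-1) + (0.5)·(2) + (0.5)·(-4) + (1.5)·(3)) / 3 = 6/3 = 2
  S[C,C] = ((-1)·(-1) + (2)·(2) + (-4)·(-4) + (3)·(3)) / 3 = 30/3 = 10

S is symmetric (S[j,i] = S[i,j]). Assembling:

S = [[6, 1.6667, 7.6667],
 [1.6667, 3, 2],
 [7.6667, 2, 10]]


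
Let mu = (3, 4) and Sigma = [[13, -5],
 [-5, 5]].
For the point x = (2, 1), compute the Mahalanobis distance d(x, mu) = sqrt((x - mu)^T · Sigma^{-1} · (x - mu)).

Step 1 — centre the observation: (x - mu) = (-1, -3).

Step 2 — invert Sigma. det(Sigma) = 13·5 - (-5)² = 40.
  Sigma^{-1} = (1/det) · [[d, -b], [-b, a]] = [[0.125, 0.125],
 [0.125, 0.325]].

Step 3 — form the quadratic (x - mu)^T · Sigma^{-1} · (x - mu):
  Sigma^{-1} · (x - mu) = (-0.5, -1.1).
  (x - mu)^T · [Sigma^{-1} · (x - mu)] = (-1)·(-0.5) + (-3)·(-1.1) = 3.8.

Step 4 — take square root: d = √(3.8) ≈ 1.9494.

d(x, mu) = √(3.8) ≈ 1.9494


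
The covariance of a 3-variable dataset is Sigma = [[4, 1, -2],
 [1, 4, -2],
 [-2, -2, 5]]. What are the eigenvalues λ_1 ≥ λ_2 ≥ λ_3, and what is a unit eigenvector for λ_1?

Step 1 — characteristic polynomial p(λ) = det(λI - Sigma) = λ³ - tr·λ² + c_1·λ - det, where tr = trace, c_1 = sum of the principal 2×2 minors, det = det(Sigma):
  tr = 4 + 4 + 5 = 13,
  c_1 = (4·4 - (1)²) + (4·5 - (-2)²) + (4·5 - (-2)²) = 15 + 16 + 16 = 47,
  det = 4·(4·5 - (-2)²) - (1)·((1)·5 - (-2)·(-2)) + (-2)·((1)·(-2) - 4·(-2)) = 4·(16) - (1)·(1) + (-2)·(6) = 51.
  So p(λ) = λ³ - 13λ² + 47λ - 51.
Step 2 — look for an integer root (rational root theorem: any rational root is an integer divisor of 51). Testing λ = 3:
  p(3) = 27 - 117 + 141 - 51 = 0  ✓
  Dividing out (λ - 3): p(λ) = (λ - 3)(λ² - 10λ + 17).
Step 3 — remaining eigenvalues from the quadratic λ² - 10λ + 17 = 0:
  Δ = 10² - 4·17 = 100 - 68 = 32,  λ = (10 ± √32)/2 = (10 ± 5.6569)/2 ≈ 7.8284 or 2.1716.
  Sorted: λ_1 = 7.8284,  λ_2 = 3,  λ_3 = 2.1716  (check: sum = 13 = tr ✓).

Step 4 — unit eigenvector for λ_1 ≈ 7.8284: v spans the null space of (Sigma - λ_1 I), whose rows are
  r_1 = (-3.8284, 1, -2),  r_2 = (1, -3.8284, -2),  r_3 = (-2, -2, -2.8284).
  v is orthogonal to every row, so take v ∝ r_1 × r_2 = ((1)·(-2) - (-2)·(-3.8284), (-2)·(1) - (-3.8284)·(-2), (-3.8284)·(-3.8284) - (1)·(1)) ≈ (-9.6569, -9.6569, 13.6569).
  Rescale (multiply by -1 so the first nonzero entry is positive): u = (9.6569, 9.6569, -13.6569).
  ||u|| = √((9.6569)² + (9.6569)² + (-13.6569)²) = √(373.0193) ≈ 19.3137,  v_1 = u/||u|| ≈ (0.5, 0.5, -0.7071) (||v_1|| = 1).

λ_1 = 7.8284,  λ_2 = 3,  λ_3 = 2.1716;  v_1 ≈ (0.5, 0.5, -0.7071)


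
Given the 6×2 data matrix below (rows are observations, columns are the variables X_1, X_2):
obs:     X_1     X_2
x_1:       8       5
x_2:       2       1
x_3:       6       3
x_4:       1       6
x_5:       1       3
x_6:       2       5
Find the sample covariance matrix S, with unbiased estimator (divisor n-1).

Step 1 — column means:
  mean(X_1) = (8 + 2 + 6 + 1 + 1 + 2) / 6 = 20/6 = 3.3333
  mean(X_2) = (5 + 1 + 3 + 6 + 3 + 5) / 6 = 23/6 = 3.8333

Step 2 — sample covariance S[i,j] = (1/(n-1)) · Σ_k (x_{k,i} - mean_i) · (x_{k,j} - mean_j), with n-1 = 5.
  S[X_1,X_1] = ((4.6667)·(4.6667) + (-1.3333)·(-1.3333) + (2.6667)·(2.6667) + (-2.3333)·(-2.3333) + (-2.3333)·(-2.3333) + (-1.3333)·(-1.3333)) / 5 = 43.3333/5 = 8.6667
  S[X_1,X_2] = ((4.6667)·(1.1667) + (-1.3333)·(-2.8333) + (2.6667)·(-0.8333) + (-2.3333)·(2.1667) + (-2.3333)·(-0.8333) + (-1.3333)·(1.1667)) / 5 = 2.3333/5 = 0.4667
  S[X_2,X_2] = ((1.1667)·(1.1667) + (-2.8333)·(-2.8333) + (-0.8333)·(-0.8333) + (2.1667)·(2.1667) + (-0.8333)·(-0.8333) + (1.1667)·(1.1667)) / 5 = 16.8333/5 = 3.3667

S is symmetric (S[j,i] = S[i,j]). Assembling:

S = [[8.6667, 0.4667],
 [0.4667, 3.3667]]


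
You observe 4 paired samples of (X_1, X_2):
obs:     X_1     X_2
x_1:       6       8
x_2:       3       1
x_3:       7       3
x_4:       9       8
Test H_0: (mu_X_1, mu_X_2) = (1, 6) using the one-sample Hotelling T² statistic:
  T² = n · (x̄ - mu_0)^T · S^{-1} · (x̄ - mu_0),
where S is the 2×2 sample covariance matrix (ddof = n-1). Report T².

Step 1 — sample mean vector:
  mean(X_1) = (6 + 3 + 7 + 9) / 4 = 25/4 = 6.25
  mean(X_2) = (8 + 1 + 3 + 8) / 4 = 20/4 = 5
  x̄ = (6.25, 5),  deviation x̄ - mu_0 = (6.25, 5) - (1, 6) = (5.25, -1).

Step 2 — sample covariance matrix, S[i,j] = (1/(n-1)) · Σ_k (x_{k,i} - mean_i) · (x_{k,j} - mean_j), divisor n-1 = 3:
  S[X_1,X_1] = ((-0.25)·(-0.25) + (-3.25)·(-3.25) + (0.75)·(0.75) + (2.75)·(2.75)) / 3 = 18.75/3 = 6.25
  S[X_1,X_2] = ((-0.25)·(3) + (-3.25)·(-4) + (0.75)·(-2) + (2.75)·(3)) / 3 = 19/3 = 6.3333
  S[X_2,X_2] = ((3)·(3) + (-4)·(-4) + (-2)·(-2) + (3)·(3)) / 3 = 38/3 = 12.6667
  S = [[6.25, 6.3333],
 [6.3333, 12.6667]].

Step 3 — invert S. det(S) = 6.25·12.6667 - (6.3333)² = 39.0556.
  S^{-1} = (1/det) · [[d, -b], [-b, a]] = [[0.3243, -0.1622],
 [-0.1622, 0.16]].

Step 4 — quadratic form (x̄ - mu_0)^T · S^{-1} · (x̄ - mu_0):
  S^{-1} · (x̄ - mu_0) = (1.8649, -1.0114),
  (x̄ - mu_0)^T · [...] = (5.25)·(1.8649) + (-1)·(-1.0114) = 10.8019.

Step 5 — scale by n: T² = 4 · 10.8019 = 43.2077.

T² ≈ 43.2077


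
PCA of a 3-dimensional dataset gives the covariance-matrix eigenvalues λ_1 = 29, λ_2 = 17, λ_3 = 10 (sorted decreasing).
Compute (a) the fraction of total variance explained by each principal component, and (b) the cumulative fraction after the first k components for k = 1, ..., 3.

Step 1 — total variance = trace(Sigma) = Σ λ_i = 29 + 17 + 10 = 56.

Step 2 — fraction explained by component i = λ_i / Σ λ:
  PC1: 29/56 = 0.5179
  PC2: 17/56 = 0.3036
  PC3: 10/56 = 0.1786

Step 3 — cumulative fraction after k components = (λ_1 + ... + λ_k) / Σ λ:
  k = 1: 29/56 = 0.5179
  k = 2: (29 + 17)/56 = 46/56 = 0.8214
  k = 3: (29 + 17 + 10)/56 = 56/56 = 1

Summary (fraction, with percent):

explained: PC1 0.5179 (51.79%), PC2 0.3036 (30.36%), PC3 0.1786 (17.86%);  cumulative: 0.5179, 0.8214, 1


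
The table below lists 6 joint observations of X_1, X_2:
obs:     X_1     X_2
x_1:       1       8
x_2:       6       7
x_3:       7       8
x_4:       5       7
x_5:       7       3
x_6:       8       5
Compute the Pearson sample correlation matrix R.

Step 1 — column means:
  mean(X_1) = (1 + 6 + 7 + 5 + 7 + 8) / 6 = 34/6 = 5.6667
  mean(X_2) = (8 + 7 + 8 + 7 + 3 + 5) / 6 = 38/6 = 6.3333

Step 2 — sample variances and covariances s[i,j] = (1/(n-1)) · Σ_k (x_{k,i} - mean_i) · (x_{k,j} - mean_j), with n-1 = 5:
  s[X_1,X_1] = ((-4.6667)·(-4.6667) + (0.3333)·(0.3333) + (1.3333)·(1.3333) + (-0.6667)·(-0.6667) + (1.3333)·(1.3333) + (2.3333)·(2.3333)) / 5 = 31.3333/5 = 6.2667
  s[X_1,X_2] = ((-4.6667)·(1.6667) + (0.3333)·(0.6667) + (1.3333)·(1.6667) + (-0.6667)·(0.6667) + (1.3333)·(-3.3333) + (2.3333)·(-1.3333)) / 5 = -13.3333/5 = -2.6667
  s[X_2,X_2] = ((1.6667)·(1.6667) + (0.6667)·(0.6667) + (1.6667)·(1.6667) + (0.6667)·(0.6667) + (-3.3333)·(-3.3333) + (-1.3333)·(-1.3333)) / 5 = 19.3333/5 = 3.8667
  Sample standard deviations s_i = √(s[i,i]):
  s(X_1) = √(6.2667) = 2.5033
  s(X_2) = √(3.8667) = 1.9664

Step 3 — r_{ij} = s_{ij} / (s_i · s_j):
  r[X_1,X_1] = 1 (diagonal).
  r[X_1,X_2] = -2.6667 / (2.5033 · 1.9664) = -2.6667 / 4.9225 = -0.5417
  r[X_2,X_2] = 1 (diagonal).

R is symmetric with unit diagonal. Assembling:

R = [[1, -0.5417],
 [-0.5417, 1]]


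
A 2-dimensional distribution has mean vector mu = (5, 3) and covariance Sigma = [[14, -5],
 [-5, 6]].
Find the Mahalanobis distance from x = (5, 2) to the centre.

Step 1 — centre the observation: (x - mu) = (0, -1).

Step 2 — invert Sigma. det(Sigma) = 14·6 - (-5)² = 59.
  Sigma^{-1} = (1/det) · [[d, -b], [-b, a]] = [[0.1017, 0.0847],
 [0.0847, 0.2373]].

Step 3 — form the quadratic (x - mu)^T · Sigma^{-1} · (x - mu):
  Sigma^{-1} · (x - mu) = (-0.0847, -0.2373).
  (x - mu)^T · [Sigma^{-1} · (x - mu)] = (0)·(-0.0847) + (-1)·(-0.2373) = 0.2373.

Step 4 — take square root: d = √(0.2373) ≈ 0.4871.

d(x, mu) = √(0.2373) ≈ 0.4871


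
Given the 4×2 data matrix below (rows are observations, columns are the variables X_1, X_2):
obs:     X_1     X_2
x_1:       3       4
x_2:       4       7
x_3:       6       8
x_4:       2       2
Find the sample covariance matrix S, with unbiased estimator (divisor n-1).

Step 1 — column means:
  mean(X_1) = (3 + 4 + 6 + 2) / 4 = 15/4 = 3.75
  mean(X_2) = (4 + 7 + 8 + 2) / 4 = 21/4 = 5.25

Step 2 — sample covariance S[i,j] = (1/(n-1)) · Σ_k (x_{k,i} - mean_i) · (x_{k,j} - mean_j), with n-1 = 3.
  S[X_1,X_1] = ((-0.75)·(-0.75) + (0.25)·(0.25) + (2.25)·(2.25) + (-1.75)·(-1.75)) / 3 = 8.75/3 = 2.9167
  S[X_1,X_2] = ((-0.75)·(-1.25) + (0.25)·(1.75) + (2.25)·(2.75) + (-1.75)·(-3.25)) / 3 = 13.25/3 = 4.4167
  S[X_2,X_2] = ((-1.25)·(-1.25) + (1.75)·(1.75) + (2.75)·(2.75) + (-3.25)·(-3.25)) / 3 = 22.75/3 = 7.5833

S is symmetric (S[j,i] = S[i,j]). Assembling:

S = [[2.9167, 4.4167],
 [4.4167, 7.5833]]


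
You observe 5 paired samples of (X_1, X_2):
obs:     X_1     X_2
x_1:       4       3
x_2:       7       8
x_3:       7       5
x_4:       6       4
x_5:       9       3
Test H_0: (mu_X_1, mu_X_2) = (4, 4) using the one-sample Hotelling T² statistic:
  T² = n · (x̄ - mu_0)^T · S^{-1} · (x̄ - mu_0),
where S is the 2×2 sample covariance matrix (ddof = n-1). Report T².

Step 1 — sample mean vector:
  mean(X_1) = (4 + 7 + 7 + 6 + 9) / 5 = 33/5 = 6.6
  mean(X_2) = (3 + 8 + 5 + 4 + 3) / 5 = 23/5 = 4.6
  x̄ = (6.6, 4.6),  deviation x̄ - mu_0 = (6.6, 4.6) - (4, 4) = (2.6, 0.6).

Step 2 — sample covariance matrix, S[i,j] = (1/(n-1)) · Σ_k (x_{k,i} - mean_i) · (x_{k,j} - mean_j), divisor n-1 = 4:
  S[X_1,X_1] = ((-2.6)·(-2.6) + (0.4)·(0.4) + (0.4)·(0.4) + (-0.6)·(-0.6) + (2.4)·(2.4)) / 4 = 13.2/4 = 3.3
  S[X_1,X_2] = ((-2.6)·(-1.6) + (0.4)·(3.4) + (0.4)·(0.4) + (-0.6)·(-0.6) + (2.4)·(-1.6)) / 4 = 2.2/4 = 0.55
  S[X_2,X_2] = ((-1.6)·(-1.6) + (3.4)·(3.4) + (0.4)·(0.4) + (-0.6)·(-0.6) + (-1.6)·(-1.6)) / 4 = 17.2/4 = 4.3
  S = [[3.3, 0.55],
 [0.55, 4.3]].

Step 3 — invert S. det(S) = 3.3·4.3 - (0.55)² = 13.8875.
  S^{-1} = (1/det) · [[d, -b], [-b, a]] = [[0.3096, -0.0396],
 [-0.0396, 0.2376]].

Step 4 — quadratic form (x̄ - mu_0)^T · S^{-1} · (x̄ - mu_0):
  S^{-1} · (x̄ - mu_0) = (0.7813, 0.0396),
  (x̄ - mu_0)^T · [...] = (2.6)·(0.7813) + (0.6)·(0.0396) = 2.0551.

Step 5 — scale by n: T² = 5 · 2.0551 = 10.2754.

T² ≈ 10.2754


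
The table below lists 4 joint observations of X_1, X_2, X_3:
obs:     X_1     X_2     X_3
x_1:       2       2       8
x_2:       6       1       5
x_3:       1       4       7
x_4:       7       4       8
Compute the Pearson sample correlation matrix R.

Step 1 — column means:
  mean(X_1) = (2 + 6 + 1 + 7) / 4 = 16/4 = 4
  mean(X_2) = (2 + 1 + 4 + 4) / 4 = 11/4 = 2.75
  mean(X_3) = (8 + 5 + 7 + 8) / 4 = 28/4 = 7

Step 2 — sample variances and covariances s[i,j] = (1/(n-1)) · Σ_k (x_{k,i} - mean_i) · (x_{k,j} - mean_j), with n-1 = 3:
  s[X_1,X_1] = ((-2)·(-2) + (2)·(2) + (-3)·(-3) + (3)·(3)) / 3 = 26/3 = 8.6667
  s[X_1,X_2] = ((-2)·(-0.75) + (2)·(-1.75) + (-3)·(1.25) + (3)·(1.25)) / 3 = -2/3 = -0.6667
  s[X_1,X_3] = ((-2)·(1) + (2)·(-2) + (-3)·(0) + (3)·(1)) / 3 = -3/3 = -1
  s[X_2,X_2] = ((-0.75)·(-0.75) + (-1.75)·(-1.75) + (1.25)·(1.25) + (1.25)·(1.25)) / 3 = 6.75/3 = 2.25
  s[X_2,X_3] = ((-0.75)·(1) + (-1.75)·(-2) + (1.25)·(0) + (1.25)·(1)) / 3 = 4/3 = 1.3333
  s[X_3,X_3] = ((1)·(1) + (-2)·(-2) + (0)·(0) + (1)·(1)) / 3 = 6/3 = 2
  Sample standard deviations s_i = √(s[i,i]):
  s(X_1) = √(8.6667) = 2.9439
  s(X_2) = √(2.25) = 1.5
  s(X_3) = √(2) = 1.4142

Step 3 — r_{ij} = s_{ij} / (s_i · s_j):
  r[X_1,X_1] = 1 (diagonal).
  r[X_1,X_2] = -0.6667 / (2.9439 · 1.5) = -0.6667 / 4.4159 = -0.151
  r[X_1,X_3] = -1 / (2.9439 · 1.4142) = -1 / 4.1633 = -0.2402
  r[X_2,X_2] = 1 (diagonal).
  r[X_2,X_3] = 1.3333 / (1.5 · 1.4142) = 1.3333 / 2.1213 = 0.6285
  r[X_3,X_3] = 1 (diagonal).

R is symmetric with unit diagonal. Assembling:

R = [[1, -0.151, -0.2402],
 [-0.151, 1, 0.6285],
 [-0.2402, 0.6285, 1]]


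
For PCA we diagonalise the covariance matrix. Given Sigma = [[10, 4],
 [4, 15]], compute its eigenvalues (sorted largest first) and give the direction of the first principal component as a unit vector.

Step 1 — characteristic polynomial of 2×2 Sigma:
  det(Sigma - λI) = λ² - trace · λ + det = 0.
  trace = 10 + 15 = 25, det = 10·15 - (4)² = 134.
Step 2 — discriminant:
  Δ = trace² - 4·det = 625 - 536 = 89.
Step 3 — eigenvalues:
  λ = (trace ± √Δ)/2 = (25 ± 9.434)/2,
  λ_1 = 17.217,  λ_2 = 7.783.

Step 4 — unit eigenvector for λ_1: solve (Sigma - λ_1 I)v = 0. First row:
  (10 - 17.217)·v_x + (4)·v_y = 0, i.e. (-7.217)·v_x + (4)·v_y = 0,
  so v ∝ (b, λ_1 - a) = (4, 7.217) = u.
  ||u|| = √((4)² + (7.217)²) = √(68.085) ≈ 8.2514,
  v_1 = u/||u|| ≈ (0.4848, 0.8746) (||v_1|| = 1).

λ_1 = 17.217,  λ_2 = 7.783;  v_1 ≈ (0.4848, 0.8746)


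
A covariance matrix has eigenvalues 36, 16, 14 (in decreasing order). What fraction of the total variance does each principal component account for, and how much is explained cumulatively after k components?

Step 1 — total variance = trace(Sigma) = Σ λ_i = 36 + 16 + 14 = 66.

Step 2 — fraction explained by component i = λ_i / Σ λ:
  PC1: 36/66 = 0.5455
  PC2: 16/66 = 0.2424
  PC3: 14/66 = 0.2121

Step 3 — cumulative fraction after k components = (λ_1 + ... + λ_k) / Σ λ:
  k = 1: 36/66 = 0.5455
  k = 2: (36 + 16)/66 = 52/66 = 0.7879
  k = 3: (36 + 16 + 14)/66 = 66/66 = 1

Summary (fraction, with percent):

explained: PC1 0.5455 (54.55%), PC2 0.2424 (24.24%), PC3 0.2121 (21.21%);  cumulative: 0.5455, 0.7879, 1


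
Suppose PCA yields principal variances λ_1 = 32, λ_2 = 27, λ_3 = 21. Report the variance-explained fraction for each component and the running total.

Step 1 — total variance = trace(Sigma) = Σ λ_i = 32 + 27 + 21 = 80.

Step 2 — fraction explained by component i = λ_i / Σ λ:
  PC1: 32/80 = 0.4
  PC2: 27/80 = 0.3375
  PC3: 21/80 = 0.2625

Step 3 — cumulative fraction after k components = (λ_1 + ... + λ_k) / Σ λ:
  k = 1: 32/80 = 0.4
  k = 2: (32 + 27)/80 = 59/80 = 0.7375
  k = 3: (32 + 27 + 21)/80 = 80/80 = 1

Summary (fraction, with percent):

explained: PC1 0.4 (40%), PC2 0.3375 (33.75%), PC3 0.2625 (26.25%);  cumulative: 0.4, 0.7375, 1


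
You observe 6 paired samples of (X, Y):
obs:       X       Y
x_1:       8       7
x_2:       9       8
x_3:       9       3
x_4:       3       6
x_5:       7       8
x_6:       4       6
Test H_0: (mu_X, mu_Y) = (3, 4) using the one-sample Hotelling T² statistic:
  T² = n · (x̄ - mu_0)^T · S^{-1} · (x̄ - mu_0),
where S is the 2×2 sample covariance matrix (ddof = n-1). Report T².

Step 1 — sample mean vector:
  mean(X) = (8 + 9 + 9 + 3 + 7 + 4) / 6 = 40/6 = 6.6667
  mean(Y) = (7 + 8 + 3 + 6 + 8 + 6) / 6 = 38/6 = 6.3333
  x̄ = (6.6667, 6.3333),  deviation x̄ - mu_0 = (6.6667, 6.3333) - (3, 4) = (3.6667, 2.3333).

Step 2 — sample covariance matrix, S[i,j] = (1/(n-1)) · Σ_k (x_{k,i} - mean_i) · (x_{k,j} - mean_j), divisor n-1 = 5:
  S[X,X] = ((1.3333)·(1.3333) + (2.3333)·(2.3333) + (2.3333)·(2.3333) + (-3.6667)·(-3.6667) + (0.3333)·(0.3333) + (-2.6667)·(-2.6667)) / 5 = 33.3333/5 = 6.6667
  S[X,Y] = ((1.3333)·(0.6667) + (2.3333)·(1.6667) + (2.3333)·(-3.3333) + (-3.6667)·(-0.3333) + (0.3333)·(1.6667) + (-2.6667)·(-0.3333)) / 5 = -0.3333/5 = -0.0667
  S[Y,Y] = ((0.6667)·(0.6667) + (1.6667)·(1.6667) + (-3.3333)·(-3.3333) + (-0.3333)·(-0.3333) + (1.6667)·(1.6667) + (-0.3333)·(-0.3333)) / 5 = 17.3333/5 = 3.4667
  S = [[6.6667, -0.0667],
 [-0.0667, 3.4667]].

Step 3 — invert S. det(S) = 6.6667·3.4667 - (-0.0667)² = 23.1067.
  S^{-1} = (1/det) · [[d, -b], [-b, a]] = [[0.15, 0.0029],
 [0.0029, 0.2885]].

Step 4 — quadratic form (x̄ - mu_0)^T · S^{-1} · (x̄ - mu_0):
  S^{-1} · (x̄ - mu_0) = (0.5568, 0.6838),
  (x̄ - mu_0)^T · [...] = (3.6667)·(0.5568) + (2.3333)·(0.6838) = 3.6372.

Step 5 — scale by n: T² = 6 · 3.6372 = 21.8234.

T² ≈ 21.8234


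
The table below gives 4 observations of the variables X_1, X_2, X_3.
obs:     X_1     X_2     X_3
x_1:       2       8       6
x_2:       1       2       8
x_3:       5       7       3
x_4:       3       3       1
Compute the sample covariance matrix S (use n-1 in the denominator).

Step 1 — column means:
  mean(X_1) = (2 + 1 + 5 + 3) / 4 = 11/4 = 2.75
  mean(X_2) = (8 + 2 + 7 + 3) / 4 = 20/4 = 5
  mean(X_3) = (6 + 8 + 3 + 1) / 4 = 18/4 = 4.5

Step 2 — sample covariance S[i,j] = (1/(n-1)) · Σ_k (x_{k,i} - mean_i) · (x_{k,j} - mean_j), with n-1 = 3.
  S[X_1,X_1] = ((-0.75)·(-0.75) + (-1.75)·(-1.75) + (2.25)·(2.25) + (0.25)·(0.25)) / 3 = 8.75/3 = 2.9167
  S[X_1,X_2] = ((-0.75)·(3) + (-1.75)·(-3) + (2.25)·(2) + (0.25)·(-2)) / 3 = 7/3 = 2.3333
  S[X_1,X_3] = ((-0.75)·(1.5) + (-1.75)·(3.5) + (2.25)·(-1.5) + (0.25)·(-3.5)) / 3 = -11.5/3 = -3.8333
  S[X_2,X_2] = ((3)·(3) + (-3)·(-3) + (2)·(2) + (-2)·(-2)) / 3 = 26/3 = 8.6667
  S[X_2,X_3] = ((3)·(1.5) + (-3)·(3.5) + (2)·(-1.5) + (-2)·(-3.5)) / 3 = -2/3 = -0.6667
  S[X_3,X_3] = ((1.5)·(1.5) + (3.5)·(3.5) + (-1.5)·(-1.5) + (-3.5)·(-3.5)) / 3 = 29/3 = 9.6667

S is symmetric (S[j,i] = S[i,j]). Assembling:

S = [[2.9167, 2.3333, -3.8333],
 [2.3333, 8.6667, -0.6667],
 [-3.8333, -0.6667, 9.6667]]


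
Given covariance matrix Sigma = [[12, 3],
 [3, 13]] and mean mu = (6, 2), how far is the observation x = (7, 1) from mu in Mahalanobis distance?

Step 1 — centre the observation: (x - mu) = (1, -1).

Step 2 — invert Sigma. det(Sigma) = 12·13 - (3)² = 147.
  Sigma^{-1} = (1/det) · [[d, -b], [-b, a]] = [[0.0884, -0.0204],
 [-0.0204, 0.0816]].

Step 3 — form the quadratic (x - mu)^T · Sigma^{-1} · (x - mu):
  Sigma^{-1} · (x - mu) = (0.1088, -0.102).
  (x - mu)^T · [Sigma^{-1} · (x - mu)] = (1)·(0.1088) + (-1)·(-0.102) = 0.2109.

Step 4 — take square root: d = √(0.2109) ≈ 0.4592.

d(x, mu) = √(0.2109) ≈ 0.4592


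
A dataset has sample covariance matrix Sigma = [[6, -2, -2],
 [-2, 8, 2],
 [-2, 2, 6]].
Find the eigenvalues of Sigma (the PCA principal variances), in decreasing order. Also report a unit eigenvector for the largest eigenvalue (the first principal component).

Step 1 — characteristic polynomial p(λ) = det(λI - Sigma) = λ³ - tr·λ² + c_1·λ - det, where tr = trace, c_1 = sum of the principal 2×2 minors, det = det(Sigma):
  tr = 6 + 8 + 6 = 20,
  c_1 = (6·8 - (-2)²) + (6·6 - (-2)²) + (8·6 - (2)²) = 44 + 32 + 44 = 120,
  det = 6·(8·6 - (2)²) - (-2)·((-2)·6 - (2)·(-2)) + (-2)·((-2)·(2) - 8·(-2)) = 6·(44) - (-2)·(-8) + (-2)·(12) = 224.
  So p(λ) = λ³ - 20λ² + 120λ - 224.
Step 2 — look for an integer root (rational root theorem: any rational root is an integer divisor of 224). Testing λ = 4:
  p(4) = 64 - 320 + 480 - 224 = 0  ✓
  Dividing out (λ - 4): p(λ) = (λ - 4)(λ² - 16λ + 56).
Step 3 — remaining eigenvalues from the quadratic λ² - 16λ + 56 = 0:
  Δ = 16² - 4·56 = 256 - 224 = 32,  λ = (16 ± √32)/2 = (16 ± 5.6569)/2 ≈ 10.8284 or 5.1716.
  Sorted: λ_1 = 10.8284,  λ_2 = 5.1716,  λ_3 = 4  (check: sum = 20 = tr ✓).

Step 4 — unit eigenvector for λ_1 ≈ 10.8284: v spans the null space of (Sigma - λ_1 I), whose rows are
  r_1 = (-4.8284, -2, -2),  r_2 = (-2, -2.8284, 2),  r_3 = (-2, 2, -4.8284).
  v is orthogonal to every row, so take v ∝ r_1 × r_2 = ((-2)·(2) - (-2)·(-2.8284), (-2)·(-2) - (-4.8284)·(2), (-4.8284)·(-2.8284) - (-2)·(-2)) ≈ (-9.6569, 13.6569, 9.6569).
  Rescale (multiply by -1 so the first nonzero entry is positive): u = (9.6569, -13.6569, -9.6569).
  ||u|| = √((9.6569)² + (-13.6569)² + (-9.6569)²) = √(373.0193) ≈ 19.3137,  v_1 = u/||u|| ≈ (0.5, -0.7071, -0.5) (||v_1|| = 1).

λ_1 = 10.8284,  λ_2 = 5.1716,  λ_3 = 4;  v_1 ≈ (0.5, -0.7071, -0.5)


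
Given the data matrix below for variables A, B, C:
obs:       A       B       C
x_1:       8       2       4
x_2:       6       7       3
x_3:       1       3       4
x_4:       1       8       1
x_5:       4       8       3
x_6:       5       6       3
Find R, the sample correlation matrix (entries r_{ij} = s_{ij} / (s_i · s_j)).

Step 1 — column means:
  mean(A) = (8 + 6 + 1 + 1 + 4 + 5) / 6 = 25/6 = 4.1667
  mean(B) = (2 + 7 + 3 + 8 + 8 + 6) / 6 = 34/6 = 5.6667
  mean(C) = (4 + 3 + 4 + 1 + 3 + 3) / 6 = 18/6 = 3

Step 2 — sample variances and covariances s[i,j] = (1/(n-1)) · Σ_k (x_{k,i} - mean_i) · (x_{k,j} - mean_j), with n-1 = 5:
  s[A,A] = ((3.8333)·(3.8333) + (1.8333)·(1.8333) + (-3.1667)·(-3.1667) + (-3.1667)·(-3.1667) + (-0.1667)·(-0.1667) + (0.8333)·(0.8333)) / 5 = 38.8333/5 = 7.7667
  s[A,B] = ((3.8333)·(-3.6667) + (1.8333)·(1.3333) + (-3.1667)·(-2.6667) + (-3.1667)·(2.3333) + (-0.1667)·(2.3333) + (0.8333)·(0.3333)) / 5 = -10.6667/5 = -2.1333
  s[A,C] = ((3.8333)·(1) + (1.8333)·(0) + (-3.1667)·(1) + (-3.1667)·(-2) + (-0.1667)·(0) + (0.8333)·(0)) / 5 = 7/5 = 1.4
  s[B,B] = ((-3.6667)·(-3.6667) + (1.3333)·(1.3333) + (-2.6667)·(-2.6667) + (2.3333)·(2.3333) + (2.3333)·(2.3333) + (0.3333)·(0.3333)) / 5 = 33.3333/5 = 6.6667
  s[B,C] = ((-3.6667)·(1) + (1.3333)·(0) + (-2.6667)·(1) + (2.3333)·(-2) + (2.3333)·(0) + (0.3333)·(0)) / 5 = -11/5 = -2.2
  s[C,C] = ((1)·(1) + (0)·(0) + (1)·(1) + (-2)·(-2) + (0)·(0) + (0)·(0)) / 5 = 6/5 = 1.2
  Sample standard deviations s_i = √(s[i,i]):
  s(A) = √(7.7667) = 2.7869
  s(B) = √(6.6667) = 2.582
  s(C) = √(1.2) = 1.0954

Step 3 — r_{ij} = s_{ij} / (s_i · s_j):
  r[A,A] = 1 (diagonal).
  r[A,B] = -2.1333 / (2.7869 · 2.582) = -2.1333 / 7.1957 = -0.2965
  r[A,C] = 1.4 / (2.7869 · 1.0954) = 1.4 / 3.0529 = 0.4586
  r[B,B] = 1 (diagonal).
  r[B,C] = -2.2 / (2.582 · 1.0954) = -2.2 / 2.8284 = -0.7778
  r[C,C] = 1 (diagonal).

R is symmetric with unit diagonal. Assembling:

R = [[1, -0.2965, 0.4586],
 [-0.2965, 1, -0.7778],
 [0.4586, -0.7778, 1]]


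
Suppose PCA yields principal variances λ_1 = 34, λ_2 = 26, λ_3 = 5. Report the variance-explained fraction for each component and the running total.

Step 1 — total variance = trace(Sigma) = Σ λ_i = 34 + 26 + 5 = 65.

Step 2 — fraction explained by component i = λ_i / Σ λ:
  PC1: 34/65 = 0.5231
  PC2: 26/65 = 0.4
  PC3: 5/65 = 0.0769

Step 3 — cumulative fraction after k components = (λ_1 + ... + λ_k) / Σ λ:
  k = 1: 34/65 = 0.5231
  k = 2: (34 + 26)/65 = 60/65 = 0.9231
  k = 3: (34 + 26 + 5)/65 = 65/65 = 1

Summary (fraction, with percent):

explained: PC1 0.5231 (52.31%), PC2 0.4 (40%), PC3 0.0769 (7.69%);  cumulative: 0.5231, 0.9231, 1


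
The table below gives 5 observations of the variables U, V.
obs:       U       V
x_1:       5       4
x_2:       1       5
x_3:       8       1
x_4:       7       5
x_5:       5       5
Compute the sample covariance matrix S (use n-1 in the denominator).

Step 1 — column means:
  mean(U) = (5 + 1 + 8 + 7 + 5) / 5 = 26/5 = 5.2
  mean(V) = (4 + 5 + 1 + 5 + 5) / 5 = 20/5 = 4

Step 2 — sample covariance S[i,j] = (1/(n-1)) · Σ_k (x_{k,i} - mean_i) · (x_{k,j} - mean_j), with n-1 = 4.
  S[U,U] = ((-0.2)·(-0.2) + (-4.2)·(-4.2) + (2.8)·(2.8) + (1.8)·(1.8) + (-0.2)·(-0.2)) / 4 = 28.8/4 = 7.2
  S[U,V] = ((-0.2)·(0) + (-4.2)·(1) + (2.8)·(-3) + (1.8)·(1) + (-0.2)·(1)) / 4 = -11/4 = -2.75
  S[V,V] = ((0)·(0) + (1)·(1) + (-3)·(-3) + (1)·(1) + (1)·(1)) / 4 = 12/4 = 3

S is symmetric (S[j,i] = S[i,j]). Assembling:

S = [[7.2, -2.75],
 [-2.75, 3]]


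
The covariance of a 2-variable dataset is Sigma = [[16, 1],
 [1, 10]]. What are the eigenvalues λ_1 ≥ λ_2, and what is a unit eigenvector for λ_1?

Step 1 — characteristic polynomial of 2×2 Sigma:
  det(Sigma - λI) = λ² - trace · λ + det = 0.
  trace = 16 + 10 = 26, det = 16·10 - (1)² = 159.
Step 2 — discriminant:
  Δ = trace² - 4·det = 676 - 636 = 40.
Step 3 — eigenvalues:
  λ = (trace ± √Δ)/2 = (26 ± 6.3246)/2,
  λ_1 = 16.1623,  λ_2 = 9.8377.

Step 4 — unit eigenvector for λ_1: solve (Sigma - λ_1 I)v = 0. First row:
  (16 - 16.1623)·v_x + (1)·v_y = 0, i.e. (-0.1623)·v_x + (1)·v_y = 0,
  so v ∝ (b, λ_1 - a) = (1, 0.1623) = u.
  ||u|| = √((1)² + (0.1623)²) = √(1.0263) ≈ 1.0131,
  v_1 = u/||u|| ≈ (0.9871, 0.1602) (||v_1|| = 1).

λ_1 = 16.1623,  λ_2 = 9.8377;  v_1 ≈ (0.9871, 0.1602)


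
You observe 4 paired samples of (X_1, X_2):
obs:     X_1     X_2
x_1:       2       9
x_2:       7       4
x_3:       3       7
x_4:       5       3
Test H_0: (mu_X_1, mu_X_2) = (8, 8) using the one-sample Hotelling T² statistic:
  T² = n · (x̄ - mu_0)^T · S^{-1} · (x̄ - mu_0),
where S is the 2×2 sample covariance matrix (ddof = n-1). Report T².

Step 1 — sample mean vector:
  mean(X_1) = (2 + 7 + 3 + 5) / 4 = 17/4 = 4.25
  mean(X_2) = (9 + 4 + 7 + 3) / 4 = 23/4 = 5.75
  x̄ = (4.25, 5.75),  deviation x̄ - mu_0 = (4.25, 5.75) - (8, 8) = (-3.75, -2.25).

Step 2 — sample covariance matrix, S[i,j] = (1/(n-1)) · Σ_k (x_{k,i} - mean_i) · (x_{k,j} - mean_j), divisor n-1 = 3:
  S[X_1,X_1] = ((-2.25)·(-2.25) + (2.75)·(2.75) + (-1.25)·(-1.25) + (0.75)·(0.75)) / 3 = 14.75/3 = 4.9167
  S[X_1,X_2] = ((-2.25)·(3.25) + (2.75)·(-1.75) + (-1.25)·(1.25) + (0.75)·(-2.75)) / 3 = -15.75/3 = -5.25
  S[X_2,X_2] = ((3.25)·(3.25) + (-1.75)·(-1.75) + (1.25)·(1.25) + (-2.75)·(-2.75)) / 3 = 22.75/3 = 7.5833
  S = [[4.9167, -5.25],
 [-5.25, 7.5833]].

Step 3 — invert S. det(S) = 4.9167·7.5833 - (-5.25)² = 9.7222.
  S^{-1} = (1/det) · [[d, -b], [-b, a]] = [[0.78, 0.54],
 [0.54, 0.5057]].

Step 4 — quadratic form (x̄ - mu_0)^T · S^{-1} · (x̄ - mu_0):
  S^{-1} · (x̄ - mu_0) = (-4.14, -3.1629),
  (x̄ - mu_0)^T · [...] = (-3.75)·(-4.14) + (-2.25)·(-3.1629) = 22.6414.

Step 5 — scale by n: T² = 4 · 22.6414 = 90.5657.

T² ≈ 90.5657


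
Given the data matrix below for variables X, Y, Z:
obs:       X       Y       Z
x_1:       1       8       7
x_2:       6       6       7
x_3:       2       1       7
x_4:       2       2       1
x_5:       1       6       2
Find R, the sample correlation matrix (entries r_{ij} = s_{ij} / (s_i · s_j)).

Step 1 — column means:
  mean(X) = (1 + 6 + 2 + 2 + 1) / 5 = 12/5 = 2.4
  mean(Y) = (8 + 6 + 1 + 2 + 6) / 5 = 23/5 = 4.6
  mean(Z) = (7 + 7 + 7 + 1 + 2) / 5 = 24/5 = 4.8

Step 2 — sample variances and covariances s[i,j] = (1/(n-1)) · Σ_k (x_{k,i} - mean_i) · (x_{k,j} - mean_j), with n-1 = 4:
  s[X,X] = ((-1.4)·(-1.4) + (3.6)·(3.6) + (-0.4)·(-0.4) + (-0.4)·(-0.4) + (-1.4)·(-1.4)) / 4 = 17.2/4 = 4.3
  s[X,Y] = ((-1.4)·(3.4) + (3.6)·(1.4) + (-0.4)·(-3.6) + (-0.4)·(-2.6) + (-1.4)·(1.4)) / 4 = 0.8/4 = 0.2
  s[X,Z] = ((-1.4)·(2.2) + (3.6)·(2.2) + (-0.4)·(2.2) + (-0.4)·(-3.8) + (-1.4)·(-2.8)) / 4 = 9.4/4 = 2.35
  s[Y,Y] = ((3.4)·(3.4) + (1.4)·(1.4) + (-3.6)·(-3.6) + (-2.6)·(-2.6) + (1.4)·(1.4)) / 4 = 35.2/4 = 8.8
  s[Y,Z] = ((3.4)·(2.2) + (1.4)·(2.2) + (-3.6)·(2.2) + (-2.6)·(-3.8) + (1.4)·(-2.8)) / 4 = 8.6/4 = 2.15
  s[Z,Z] = ((2.2)·(2.2) + (2.2)·(2.2) + (2.2)·(2.2) + (-3.8)·(-3.8) + (-2.8)·(-2.8)) / 4 = 36.8/4 = 9.2
  Sample standard deviations s_i = √(s[i,i]):
  s(X) = √(4.3) = 2.0736
  s(Y) = √(8.8) = 2.9665
  s(Z) = √(9.2) = 3.0332

Step 3 — r_{ij} = s_{ij} / (s_i · s_j):
  r[X,X] = 1 (diagonal).
  r[X,Y] = 0.2 / (2.0736 · 2.9665) = 0.2 / 6.1514 = 0.0325
  r[X,Z] = 2.35 / (2.0736 · 3.0332) = 2.35 / 6.2897 = 0.3736
  r[Y,Y] = 1 (diagonal).
  r[Y,Z] = 2.15 / (2.9665 · 3.0332) = 2.15 / 8.9978 = 0.2389
  r[Z,Z] = 1 (diagonal).

R is symmetric with unit diagonal. Assembling:

R = [[1, 0.0325, 0.3736],
 [0.0325, 1, 0.2389],
 [0.3736, 0.2389, 1]]
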